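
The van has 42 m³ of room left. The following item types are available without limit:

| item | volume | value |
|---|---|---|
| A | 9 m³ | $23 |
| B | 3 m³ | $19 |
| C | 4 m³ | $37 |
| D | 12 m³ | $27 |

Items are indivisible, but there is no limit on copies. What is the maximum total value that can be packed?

Best value-per-unit is C at 37/4; filling with it alone gives 10×37 = 370.
Optimal mix: 2×B + 9×C → volume 42, value 371.

$371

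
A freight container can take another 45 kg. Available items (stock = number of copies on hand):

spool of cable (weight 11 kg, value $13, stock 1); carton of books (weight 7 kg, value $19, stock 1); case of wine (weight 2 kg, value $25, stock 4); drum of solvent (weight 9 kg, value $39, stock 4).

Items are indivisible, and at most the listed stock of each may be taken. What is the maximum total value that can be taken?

Best selections within weight 45 and stock limits:
- 4×case of wine + 4×drum of solvent: weight 44, value 256
- 1×carton of books + 4×case of wine + 3×drum of solvent: weight 42, value 236
Best: $256.

$256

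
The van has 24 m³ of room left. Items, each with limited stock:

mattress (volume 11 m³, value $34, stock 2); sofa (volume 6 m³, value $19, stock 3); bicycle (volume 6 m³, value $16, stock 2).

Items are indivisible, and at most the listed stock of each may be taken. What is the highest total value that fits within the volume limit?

$73

Top feasible selections:
- 3×sofa + 1×bicycle: volume 24, value 73
- 1×mattress + 2×sofa: volume 23, value 72
Best: $73.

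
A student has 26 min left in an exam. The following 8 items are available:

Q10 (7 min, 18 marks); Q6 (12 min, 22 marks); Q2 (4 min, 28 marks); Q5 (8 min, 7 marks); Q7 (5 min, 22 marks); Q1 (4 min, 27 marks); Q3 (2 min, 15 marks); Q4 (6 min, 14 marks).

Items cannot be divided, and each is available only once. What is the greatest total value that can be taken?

110 marks

Check high-value combinations within 26 min:
- Q10+Q2+Q7+Q1+Q3: time 7+4+5+4+2=22, value 18+28+22+27+15=110
- Q10+Q2+Q7+Q1+Q4: time 7+4+5+4+6=26, value 18+28+22+27+14=109
- Q2+Q7+Q1+Q3+Q4: time 4+5+4+2+6=21, value 28+22+27+15+14=106
- Q10+Q2+Q1+Q3+Q4: time 7+4+4+2+6=23, value 18+28+27+15+14=102
Best: 110 marks.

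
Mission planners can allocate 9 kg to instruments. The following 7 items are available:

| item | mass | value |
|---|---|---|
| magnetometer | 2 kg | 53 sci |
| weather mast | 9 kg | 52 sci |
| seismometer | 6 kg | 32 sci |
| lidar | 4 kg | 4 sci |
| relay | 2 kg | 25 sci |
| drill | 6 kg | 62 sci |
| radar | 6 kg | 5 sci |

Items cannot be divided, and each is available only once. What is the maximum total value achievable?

This is a 0/1 knapsack; check combinations near the capacity.
- magnetometer+drill: mass 2+6=8, value 53+62=115
- relay+drill: mass 2+6=8, value 25+62=87
- magnetometer+seismometer: mass 2+6=8, value 53+32=85
- magnetometer+lidar+relay: mass 2+4+2=8, value 53+4+25=82
Best: 115 sci.

115 sci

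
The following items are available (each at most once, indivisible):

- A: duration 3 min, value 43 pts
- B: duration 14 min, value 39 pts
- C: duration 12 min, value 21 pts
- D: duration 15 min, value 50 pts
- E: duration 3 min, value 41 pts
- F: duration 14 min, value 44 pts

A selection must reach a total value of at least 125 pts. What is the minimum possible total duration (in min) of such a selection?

20

Subsets with value ≥ 125, sorted by total duration:
- A+E+F: duration 20, value 128
- A+D+E: duration 21, value 134
Minimum duration: 20 min.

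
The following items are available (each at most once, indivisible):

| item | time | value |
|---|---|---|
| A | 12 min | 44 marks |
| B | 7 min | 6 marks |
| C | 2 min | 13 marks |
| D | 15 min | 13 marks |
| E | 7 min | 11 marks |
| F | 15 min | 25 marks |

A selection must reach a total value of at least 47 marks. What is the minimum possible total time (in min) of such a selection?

Subsets with value ≥ 47, sorted by total time:
- A+C: time 14, value 57
- A+E: time 19, value 55
- A+B: time 19, value 50
Minimum time: 14 min.

14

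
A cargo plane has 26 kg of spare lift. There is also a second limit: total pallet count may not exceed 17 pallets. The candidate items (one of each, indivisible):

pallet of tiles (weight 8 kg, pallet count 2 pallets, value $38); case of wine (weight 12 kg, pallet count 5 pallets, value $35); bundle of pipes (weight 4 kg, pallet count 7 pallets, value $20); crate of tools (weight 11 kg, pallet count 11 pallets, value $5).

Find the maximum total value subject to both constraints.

$93

Feasible sets respecting both limits:
- pallet of tiles+case of wine+bundle of pipes: weight 24, pallet count 14, value 93
- pallet of tiles+case of wine: weight 20, pallet count 7, value 73
- pallet of tiles+bundle of pipes: weight 12, pallet count 9, value 58
Best: $93.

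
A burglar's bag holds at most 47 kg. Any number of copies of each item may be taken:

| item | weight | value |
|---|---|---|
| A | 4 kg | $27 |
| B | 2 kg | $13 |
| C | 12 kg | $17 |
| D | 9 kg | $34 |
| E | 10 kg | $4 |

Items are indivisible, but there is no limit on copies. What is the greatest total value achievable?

$310

Best value-per-unit is A at 27/4; filling with it alone gives 11×27 = 297.
Optimal mix: 11×A + 1×B → weight 46, value 310.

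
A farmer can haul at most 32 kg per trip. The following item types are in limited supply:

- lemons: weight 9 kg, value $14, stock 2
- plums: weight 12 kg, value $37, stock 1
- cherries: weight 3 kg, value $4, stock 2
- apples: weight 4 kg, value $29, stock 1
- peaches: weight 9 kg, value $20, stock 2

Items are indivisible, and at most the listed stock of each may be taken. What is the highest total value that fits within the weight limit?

$94

Best selections within weight 32 and stock limits:
- 1×plums + 2×cherries + 1×apples + 1×peaches: weight 31, value 94
- 1×plums + 1×cherries + 1×apples + 1×peaches: weight 28, value 90
Best: $94.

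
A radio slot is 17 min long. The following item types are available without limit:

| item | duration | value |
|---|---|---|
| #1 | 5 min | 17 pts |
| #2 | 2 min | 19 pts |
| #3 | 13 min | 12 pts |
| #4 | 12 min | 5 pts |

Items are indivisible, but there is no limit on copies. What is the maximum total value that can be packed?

Best value-per-unit is #2 at 19/2, and filling with it alone uses duration 8×2=16. No mix of the others beats 8×19 = 152.

152 pts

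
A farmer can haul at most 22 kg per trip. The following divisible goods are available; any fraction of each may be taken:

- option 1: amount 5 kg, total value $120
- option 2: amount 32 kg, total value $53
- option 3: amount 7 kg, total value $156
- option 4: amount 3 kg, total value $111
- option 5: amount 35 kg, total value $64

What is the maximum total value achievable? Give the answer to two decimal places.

Take in order of value per unit:
- option 4 (111/3 per unit): all 3 → value 111, running total 111.00
- option 1 (120/5 per unit): all 5 → value 120, running total 231.00
- option 3 (156/7 per unit): all 7 → value 156, running total 387.00
- option 5 (64/35 per unit): 7 of 35 → value 7×64/35 = 12.8000, running total 399.80
Total 399.80.

399.80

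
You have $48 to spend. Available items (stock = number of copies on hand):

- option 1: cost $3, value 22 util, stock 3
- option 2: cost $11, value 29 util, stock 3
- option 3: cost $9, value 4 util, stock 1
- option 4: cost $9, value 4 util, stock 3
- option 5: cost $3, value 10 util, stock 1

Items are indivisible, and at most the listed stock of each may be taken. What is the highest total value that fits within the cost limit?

Best selections within cost 48 and stock limits:
- 3×option 1 + 3×option 2 + 1×option 5: cost 45, value 163
- 3×option 1 + 3×option 2: cost 42, value 153
- 2×option 1 + 3×option 2 + 1×option 5: cost 42, value 141
- 3×option 1 + 2×option 2 + 1×option 4 + 1×option 5: cost 43, value 138
Best: 163 util.

163 util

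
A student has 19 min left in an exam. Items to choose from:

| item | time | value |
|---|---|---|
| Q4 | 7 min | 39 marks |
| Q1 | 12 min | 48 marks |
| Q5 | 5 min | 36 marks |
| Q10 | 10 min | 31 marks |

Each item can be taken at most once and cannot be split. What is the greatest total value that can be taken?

Check high-value combinations within 19 min:
- Q4+Q1: time 7+12=19, value 39+48=87
- Q1+Q5: time 12+5=17, value 48+36=84
- Q4+Q5: time 7+5=12, value 39+36=75
- Q4+Q10: time 7+10=17, value 39+31=70
Best: 87 marks.

87 marks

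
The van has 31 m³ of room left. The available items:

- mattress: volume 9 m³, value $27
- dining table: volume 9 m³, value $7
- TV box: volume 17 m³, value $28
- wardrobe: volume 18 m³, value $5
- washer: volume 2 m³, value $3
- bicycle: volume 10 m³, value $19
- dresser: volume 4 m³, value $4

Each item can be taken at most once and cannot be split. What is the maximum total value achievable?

This is a 0/1 knapsack; check combinations near the capacity.
- mattress+TV box+dresser: volume 9+17+4=30, value 27+28+4=59
- mattress+TV box+washer: volume 9+17+2=28, value 27+28+3=58
- mattress+dining table+washer+bicycle: volume 9+9+2+10=30, value 27+7+3+19=56
- mattress+TV box: volume 9+17=26, value 27+28=55
- mattress+washer+bicycle+dresser: volume 9+2+10+4=25, value 27+3+19+4=53
Best: $59.

$59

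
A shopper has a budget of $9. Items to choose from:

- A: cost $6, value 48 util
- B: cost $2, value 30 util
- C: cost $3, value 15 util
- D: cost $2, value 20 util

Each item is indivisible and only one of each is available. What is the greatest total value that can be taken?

Check high-value combinations within $9:
- A+B: cost 6+2=8, value 48+30=78
- A+D: cost 6+2=8, value 48+20=68
- B+C+D: cost 2+3+2=7, value 30+15+20=65
Best: 78 util.

78 util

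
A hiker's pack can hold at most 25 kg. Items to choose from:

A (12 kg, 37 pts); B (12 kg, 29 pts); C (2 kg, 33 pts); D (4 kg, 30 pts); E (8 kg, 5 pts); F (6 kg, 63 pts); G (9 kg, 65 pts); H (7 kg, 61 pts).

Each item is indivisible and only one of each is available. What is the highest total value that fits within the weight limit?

Check high-value combinations within 25 kg:
- C+F+G+H: weight 2+6+9+7=24, value 33+63+65+61=222
- C+D+F+G: weight 2+4+6+9=21, value 33+30+63+65=191
- C+D+G+H: weight 2+4+9+7=22, value 33+30+65+61=189
Best: 222 pts.

222 pts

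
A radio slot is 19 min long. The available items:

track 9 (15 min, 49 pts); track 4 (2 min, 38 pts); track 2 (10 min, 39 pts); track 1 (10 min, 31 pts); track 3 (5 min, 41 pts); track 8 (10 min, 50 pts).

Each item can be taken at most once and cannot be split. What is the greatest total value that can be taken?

129 pts

This is a 0/1 knapsack; check combinations near the capacity.
- track 4+track 3+track 8: duration 2+5+10=17, value 38+41+50=129
- track 4+track 2+track 3: duration 2+10+5=17, value 38+39+41=118
- track 4+track 1+track 3: duration 2+10+5=17, value 38+31+41=110
- track 3+track 8: duration 5+10=15, value 41+50=91
Best: 129 pts.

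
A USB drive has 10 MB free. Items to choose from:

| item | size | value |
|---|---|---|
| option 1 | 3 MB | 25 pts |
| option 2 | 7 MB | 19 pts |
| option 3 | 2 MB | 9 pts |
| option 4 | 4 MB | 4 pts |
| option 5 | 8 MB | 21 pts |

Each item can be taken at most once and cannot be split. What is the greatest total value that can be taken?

Check high-value combinations within 10 MB:
- option 1+option 2: size 3+7=10, value 25+19=44
- option 1+option 3+option 4: size 3+2+4=9, value 25+9+4=38
- option 1+option 3: size 3+2=5, value 25+9=34
- option 3+option 5: size 2+8=10, value 9+21=30
- option 1+option 4: size 3+4=7, value 25+4=29
Best: 44 pts.

44 pts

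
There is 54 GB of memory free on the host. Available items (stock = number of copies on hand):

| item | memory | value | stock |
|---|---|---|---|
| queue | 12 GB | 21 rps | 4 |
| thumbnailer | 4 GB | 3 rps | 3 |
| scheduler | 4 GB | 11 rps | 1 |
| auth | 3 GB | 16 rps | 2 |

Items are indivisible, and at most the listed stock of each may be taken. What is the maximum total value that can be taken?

Best selections within memory 54 and stock limits:
- 4×queue + 2×auth: memory 54, value 116
- 3×queue + 2×thumbnailer + 1×scheduler + 2×auth: memory 54, value 112
- 3×queue + 1×thumbnailer + 1×scheduler + 2×auth: memory 50, value 109
- 3×queue + 1×scheduler + 2×auth: memory 46, value 106
Best: 116 rps.

116 rps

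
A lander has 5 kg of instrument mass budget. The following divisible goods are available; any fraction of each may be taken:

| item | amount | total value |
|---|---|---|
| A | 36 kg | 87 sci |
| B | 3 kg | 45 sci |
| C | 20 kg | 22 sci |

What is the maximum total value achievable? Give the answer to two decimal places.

Take in order of value per unit:
- B (45/3 per unit): all 3 → value 45, running total 45.00
- A (87/36 per unit): 2 of 36 → value 2×87/36 = 4.8333, running total 49.83
Total 49.83.

49.83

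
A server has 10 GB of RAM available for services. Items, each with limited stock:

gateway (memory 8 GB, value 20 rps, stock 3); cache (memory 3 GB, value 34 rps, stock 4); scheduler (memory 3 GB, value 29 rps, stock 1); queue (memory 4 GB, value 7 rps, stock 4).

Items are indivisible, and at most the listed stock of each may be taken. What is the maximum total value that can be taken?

102 rps

Best selections within memory 10 and stock limits:
- 3×cache: memory 9, value 102
- 2×cache + 1×scheduler: memory 9, value 97
- 2×cache + 1×queue: memory 10, value 75
- 1×cache + 1×scheduler + 1×queue: memory 10, value 70
Best: 102 rps.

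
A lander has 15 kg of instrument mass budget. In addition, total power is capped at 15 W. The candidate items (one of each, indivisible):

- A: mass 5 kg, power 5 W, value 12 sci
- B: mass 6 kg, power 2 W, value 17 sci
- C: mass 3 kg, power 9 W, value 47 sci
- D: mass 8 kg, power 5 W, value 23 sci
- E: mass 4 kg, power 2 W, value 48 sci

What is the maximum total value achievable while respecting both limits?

112 sci

Feasible sets respecting both limits:
- B+C+E: mass 13, power 13, value 112
- C+E: mass 7, power 11, value 95
- A+B+E: mass 15, power 9, value 77
Best: 112 sci.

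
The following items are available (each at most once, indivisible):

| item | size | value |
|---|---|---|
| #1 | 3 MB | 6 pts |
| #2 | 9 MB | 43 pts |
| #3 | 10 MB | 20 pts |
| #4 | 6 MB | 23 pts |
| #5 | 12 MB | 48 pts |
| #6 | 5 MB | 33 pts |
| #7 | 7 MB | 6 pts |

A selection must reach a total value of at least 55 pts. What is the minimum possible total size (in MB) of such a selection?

11

Subsets with value ≥ 55, sorted by total size:
- #4+#6: size 11, value 56
- #2+#6: size 14, value 76
Minimum size: 11 MB.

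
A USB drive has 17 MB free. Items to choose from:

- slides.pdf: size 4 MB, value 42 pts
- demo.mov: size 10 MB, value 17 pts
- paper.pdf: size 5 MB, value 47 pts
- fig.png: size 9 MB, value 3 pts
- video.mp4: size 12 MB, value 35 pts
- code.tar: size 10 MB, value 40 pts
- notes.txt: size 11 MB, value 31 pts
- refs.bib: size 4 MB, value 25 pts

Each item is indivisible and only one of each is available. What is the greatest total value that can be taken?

114 pts

Check high-value combinations within 17 MB:
- slides.pdf+paper.pdf+refs.bib: size 4+5+4=13, value 42+47+25=114
- slides.pdf+paper.pdf: size 4+5=9, value 42+47=89
- paper.pdf+code.tar: size 5+10=15, value 47+40=87
- slides.pdf+code.tar: size 4+10=14, value 42+40=82
Best: 114 pts.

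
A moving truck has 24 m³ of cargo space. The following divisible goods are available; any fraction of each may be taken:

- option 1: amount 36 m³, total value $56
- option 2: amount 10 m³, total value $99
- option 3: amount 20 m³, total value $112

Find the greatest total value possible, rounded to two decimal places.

Take in order of value per unit:
- option 2 (99/10 per unit): all 10 → value 99, running total 99.00
- option 3 (112/20 per unit): 14 of 20 → value 14×112/20 = 78.4000, running total 177.40
Total 177.40.

177.40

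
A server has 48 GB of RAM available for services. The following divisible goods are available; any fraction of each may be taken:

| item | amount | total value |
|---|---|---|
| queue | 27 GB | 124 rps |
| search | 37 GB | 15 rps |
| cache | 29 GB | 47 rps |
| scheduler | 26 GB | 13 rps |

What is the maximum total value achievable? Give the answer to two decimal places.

Take in order of value per unit:
- queue (124/27 per unit): all 27 → value 124, running total 124.00
- cache (47/29 per unit): 21 of 29 → value 21×47/29 = 34.0345, running total 158.03
Total 158.03.

158.03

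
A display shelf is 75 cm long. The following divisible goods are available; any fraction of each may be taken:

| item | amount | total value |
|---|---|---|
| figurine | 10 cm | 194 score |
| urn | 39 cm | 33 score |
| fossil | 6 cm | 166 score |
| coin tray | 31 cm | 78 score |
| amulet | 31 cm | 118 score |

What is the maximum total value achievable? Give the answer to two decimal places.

548.45

Take in order of value per unit:
- fossil (166/6 per unit): all 6 → value 166, running total 166.00
- figurine (194/10 per unit): all 10 → value 194, running total 360.00
- amulet (118/31 per unit): all 31 → value 118, running total 478.00
- coin tray (78/31 per unit): 28 of 31 → value 28×78/31 = 70.4516, running total 548.45
Total 548.45.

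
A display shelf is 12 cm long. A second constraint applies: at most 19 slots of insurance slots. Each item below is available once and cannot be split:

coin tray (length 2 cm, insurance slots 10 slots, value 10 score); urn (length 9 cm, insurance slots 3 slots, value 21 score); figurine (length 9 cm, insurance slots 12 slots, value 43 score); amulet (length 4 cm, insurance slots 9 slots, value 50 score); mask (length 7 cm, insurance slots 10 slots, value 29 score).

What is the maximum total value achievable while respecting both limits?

Feasible sets respecting both limits:
- amulet+mask: length 11, insurance slots 19, value 79
- coin tray+amulet: length 6, insurance slots 19, value 60
- amulet: length 4, insurance slots 9, value 50
Best: 79 score.

79 score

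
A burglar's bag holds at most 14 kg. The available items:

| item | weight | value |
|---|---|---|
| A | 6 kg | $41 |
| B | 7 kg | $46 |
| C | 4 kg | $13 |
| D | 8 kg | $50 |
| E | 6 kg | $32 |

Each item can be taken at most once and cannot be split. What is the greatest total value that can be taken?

Check high-value combinations within 14 kg:
- A+D: weight 6+8=14, value 41+50=91
- A+B: weight 6+7=13, value 41+46=87
- D+E: weight 8+6=14, value 50+32=82
- B+E: weight 7+6=13, value 46+32=78
- A+E: weight 6+6=12, value 41+32=73
Best: $91.

$91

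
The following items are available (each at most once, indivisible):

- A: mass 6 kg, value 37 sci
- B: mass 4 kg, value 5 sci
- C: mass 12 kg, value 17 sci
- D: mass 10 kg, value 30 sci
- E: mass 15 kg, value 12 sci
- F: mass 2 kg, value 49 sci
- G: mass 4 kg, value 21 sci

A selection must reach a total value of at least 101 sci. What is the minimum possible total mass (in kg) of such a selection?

Subsets with value ≥ 101, sorted by total mass:
- A+F+G: mass 12, value 107
- A+B+F+G: mass 16, value 112
- A+D+F: mass 18, value 116
- B+D+F+G: mass 20, value 105
Minimum mass: 12 kg.

12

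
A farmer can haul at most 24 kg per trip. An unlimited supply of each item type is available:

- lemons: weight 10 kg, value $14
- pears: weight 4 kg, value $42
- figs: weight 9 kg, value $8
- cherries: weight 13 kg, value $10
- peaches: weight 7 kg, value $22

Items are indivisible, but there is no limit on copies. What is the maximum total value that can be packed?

Best value-per-unit is pears at 42/4, and filling with it alone uses weight 6×4=24. No mix of the others beats 6×42 = 252.

$252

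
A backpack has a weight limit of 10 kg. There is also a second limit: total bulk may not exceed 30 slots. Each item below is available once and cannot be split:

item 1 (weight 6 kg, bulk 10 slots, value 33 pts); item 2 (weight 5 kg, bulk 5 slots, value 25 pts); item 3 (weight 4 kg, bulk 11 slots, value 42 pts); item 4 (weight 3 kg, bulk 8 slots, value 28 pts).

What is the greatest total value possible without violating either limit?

Feasible sets respecting both limits:
- item 1+item 3: weight 10, bulk 21, value 75
- item 3+item 4: weight 7, bulk 19, value 70
- item 2+item 3: weight 9, bulk 16, value 67
Best: 75 pts.

75 pts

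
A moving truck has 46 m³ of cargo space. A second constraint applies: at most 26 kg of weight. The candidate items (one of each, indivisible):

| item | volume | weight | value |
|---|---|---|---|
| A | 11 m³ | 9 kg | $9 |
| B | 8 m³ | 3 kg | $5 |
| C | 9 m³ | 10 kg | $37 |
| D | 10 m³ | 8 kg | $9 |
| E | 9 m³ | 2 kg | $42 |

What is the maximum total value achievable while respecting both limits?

$93

Feasible sets respecting both limits:
- A+B+C+E: volume 37, weight 24, value 93
- B+C+D+E: volume 36, weight 23, value 93
- A+C+E: volume 29, weight 21, value 88
- C+D+E: volume 28, weight 20, value 88
Best: $93.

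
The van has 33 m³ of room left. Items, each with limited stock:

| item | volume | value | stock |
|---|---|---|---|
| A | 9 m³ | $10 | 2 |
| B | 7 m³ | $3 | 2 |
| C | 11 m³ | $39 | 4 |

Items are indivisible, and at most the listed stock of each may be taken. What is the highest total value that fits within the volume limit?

$117

Best selections within volume 33 and stock limits:
- 3×C: volume 33, value 117
- 1×A + 2×C: volume 31, value 88
- 1×B + 2×C: volume 29, value 81
Best: $117.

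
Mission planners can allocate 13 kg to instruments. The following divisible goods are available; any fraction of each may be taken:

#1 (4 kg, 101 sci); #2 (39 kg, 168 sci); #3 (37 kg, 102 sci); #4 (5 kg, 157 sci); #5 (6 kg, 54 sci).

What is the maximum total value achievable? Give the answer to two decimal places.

Take in order of value per unit:
- #4 (157/5 per unit): all 5 → value 157, running total 157.00
- #1 (101/4 per unit): all 4 → value 101, running total 258.00
- #5 (54/6 per unit): 4 of 6 → value 4×54/6 = 36.0000, running total 294.00
Total 294.00.

294.00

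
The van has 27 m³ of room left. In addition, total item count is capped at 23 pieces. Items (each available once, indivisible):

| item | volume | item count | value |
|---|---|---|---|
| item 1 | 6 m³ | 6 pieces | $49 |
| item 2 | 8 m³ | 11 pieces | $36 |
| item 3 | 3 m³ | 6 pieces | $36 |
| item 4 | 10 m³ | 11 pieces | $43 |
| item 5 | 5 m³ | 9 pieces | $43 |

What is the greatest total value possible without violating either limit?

Feasible sets respecting both limits:
- item 1+item 3+item 4: volume 19, item count 23, value 128
- item 1+item 3+item 5: volume 14, item count 21, value 128
- item 1+item 2+item 3: volume 17, item count 23, value 121
- item 1+item 4: volume 16, item count 17, value 92
Best: $128.

$128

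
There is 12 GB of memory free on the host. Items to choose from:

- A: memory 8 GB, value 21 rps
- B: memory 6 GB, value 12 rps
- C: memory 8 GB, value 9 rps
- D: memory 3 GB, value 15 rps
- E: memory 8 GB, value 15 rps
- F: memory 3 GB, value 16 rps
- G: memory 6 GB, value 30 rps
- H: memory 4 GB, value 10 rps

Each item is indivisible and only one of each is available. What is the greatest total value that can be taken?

Check high-value combinations within 12 GB:
- D+F+G: memory 3+3+6=12, value 15+16+30=61
- F+G: memory 3+6=9, value 16+30=46
- D+G: memory 3+6=9, value 15+30=45
Best: 61 rps.

61 rps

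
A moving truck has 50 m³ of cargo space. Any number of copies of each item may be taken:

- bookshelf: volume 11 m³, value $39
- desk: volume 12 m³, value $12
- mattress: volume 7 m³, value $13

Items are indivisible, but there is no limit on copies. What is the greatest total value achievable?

Best value-per-unit is bookshelf at 39/11, and filling with it alone uses volume 4×11=44. No mix of the others beats 4×39 = 156.

$156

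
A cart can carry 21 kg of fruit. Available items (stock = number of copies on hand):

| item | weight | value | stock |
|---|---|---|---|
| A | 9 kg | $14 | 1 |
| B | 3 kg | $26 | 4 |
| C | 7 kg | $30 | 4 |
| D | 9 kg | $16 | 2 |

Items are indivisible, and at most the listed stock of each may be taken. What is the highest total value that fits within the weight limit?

Top feasible selections:
- 4×B + 1×C: weight 19, value 134
- 4×B + 1×D: weight 21, value 120
- 1×A + 4×B: weight 21, value 118
- 2×B + 2×C: weight 20, value 112
Best: $134.

$134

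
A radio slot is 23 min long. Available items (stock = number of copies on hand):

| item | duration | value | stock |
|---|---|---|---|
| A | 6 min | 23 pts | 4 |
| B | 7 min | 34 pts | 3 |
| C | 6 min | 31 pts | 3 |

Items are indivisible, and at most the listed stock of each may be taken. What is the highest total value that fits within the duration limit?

Top feasible selections:
- 3×B: duration 21, value 102
- 2×B + 1×C: duration 20, value 99
- 1×B + 2×C: duration 19, value 96
- 3×C: duration 18, value 93
Best: 102 pts.

102 pts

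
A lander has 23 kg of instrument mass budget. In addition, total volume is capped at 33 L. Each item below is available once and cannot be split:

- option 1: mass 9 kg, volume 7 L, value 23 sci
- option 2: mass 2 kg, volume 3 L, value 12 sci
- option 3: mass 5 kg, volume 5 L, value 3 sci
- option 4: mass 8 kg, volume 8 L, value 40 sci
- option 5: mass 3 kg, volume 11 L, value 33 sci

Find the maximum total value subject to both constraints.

108 sci

Feasible sets respecting both limits:
- option 1+option 2+option 4+option 5: mass 22, volume 29, value 108
- option 1+option 4+option 5: mass 20, volume 26, value 96
- option 2+option 3+option 4+option 5: mass 18, volume 27, value 88
- option 2+option 4+option 5: mass 13, volume 22, value 85
Best: 108 sci.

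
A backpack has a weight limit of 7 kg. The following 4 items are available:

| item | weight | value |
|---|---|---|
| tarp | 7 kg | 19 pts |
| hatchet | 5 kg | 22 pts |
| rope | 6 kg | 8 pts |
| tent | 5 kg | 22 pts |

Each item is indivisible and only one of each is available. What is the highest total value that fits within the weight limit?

Check high-value combinations within 7 kg:
- hatchet: weight 5, value 22
- tent: weight 5, value 22
- tarp: weight 7, value 19
- rope: weight 6, value 8
Best: 22 pts.

22 pts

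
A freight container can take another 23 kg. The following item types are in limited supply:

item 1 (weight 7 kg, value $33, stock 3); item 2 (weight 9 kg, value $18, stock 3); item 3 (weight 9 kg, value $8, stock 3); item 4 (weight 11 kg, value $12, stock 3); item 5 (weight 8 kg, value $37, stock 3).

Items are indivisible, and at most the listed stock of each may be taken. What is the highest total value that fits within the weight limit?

Top feasible selections:
- 1×item 1 + 2×item 5: weight 23, value 107
- 2×item 1 + 1×item 5: weight 22, value 103
- 3×item 1: weight 21, value 99
Best: $107.

$107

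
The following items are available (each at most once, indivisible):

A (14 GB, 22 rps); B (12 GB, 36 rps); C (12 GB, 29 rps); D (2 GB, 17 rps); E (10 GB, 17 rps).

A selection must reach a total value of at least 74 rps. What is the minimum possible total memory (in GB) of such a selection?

Subsets with value ≥ 74, sorted by total memory:
- B+C+D: memory 26, value 82
- A+B+D: memory 28, value 75
Minimum memory: 26 GB.

26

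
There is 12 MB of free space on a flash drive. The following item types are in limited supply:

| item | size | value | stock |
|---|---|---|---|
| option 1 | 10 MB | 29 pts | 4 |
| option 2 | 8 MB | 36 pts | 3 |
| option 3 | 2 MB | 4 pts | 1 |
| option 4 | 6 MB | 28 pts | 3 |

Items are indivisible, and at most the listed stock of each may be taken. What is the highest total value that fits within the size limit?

56 pts

Best selections within size 12 and stock limits:
- 2×option 4: size 12, value 56
- 1×option 2 + 1×option 3: size 10, value 40
- 1×option 2: size 8, value 36
- 1×option 1 + 1×option 3: size 12, value 33
Best: 56 pts.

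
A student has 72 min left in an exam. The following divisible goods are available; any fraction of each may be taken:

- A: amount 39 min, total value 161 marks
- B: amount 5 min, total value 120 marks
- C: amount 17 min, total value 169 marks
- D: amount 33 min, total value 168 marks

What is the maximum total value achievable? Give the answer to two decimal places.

527.18

Take in order of value per unit:
- B (120/5 per unit): all 5 → value 120, running total 120.00
- C (169/17 per unit): all 17 → value 169, running total 289.00
- D (168/33 per unit): all 33 → value 168, running total 457.00
- A (161/39 per unit): 17 of 39 → value 17×161/39 = 70.1795, running total 527.18
Total 527.18.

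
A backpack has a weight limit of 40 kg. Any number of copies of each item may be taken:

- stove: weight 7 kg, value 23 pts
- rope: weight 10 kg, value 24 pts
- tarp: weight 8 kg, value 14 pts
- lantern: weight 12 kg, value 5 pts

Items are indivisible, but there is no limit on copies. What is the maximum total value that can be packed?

Best value-per-unit is stove at 23/7; filling with it alone gives 5×23 = 115.
Optimal mix: 4×stove + 1×rope → weight 38, value 116.

116 pts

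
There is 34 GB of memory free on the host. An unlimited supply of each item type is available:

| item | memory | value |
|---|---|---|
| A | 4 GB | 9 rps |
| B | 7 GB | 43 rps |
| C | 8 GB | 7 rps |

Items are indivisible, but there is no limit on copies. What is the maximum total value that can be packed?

Best value-per-unit is B at 43/7; filling with it alone gives 4×43 = 172.
Optimal mix: 1×A + 4×B → memory 32, value 181.

181 rps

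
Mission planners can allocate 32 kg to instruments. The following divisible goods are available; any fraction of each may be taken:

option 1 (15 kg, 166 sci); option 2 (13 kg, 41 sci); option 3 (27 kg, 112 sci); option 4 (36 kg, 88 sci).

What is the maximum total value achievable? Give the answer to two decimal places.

Take in order of value per unit:
- option 1 (166/15 per unit): all 15 → value 166, running total 166.00
- option 3 (112/27 per unit): 17 of 27 → value 17×112/27 = 70.5185, running total 236.52
Total 236.52.

236.52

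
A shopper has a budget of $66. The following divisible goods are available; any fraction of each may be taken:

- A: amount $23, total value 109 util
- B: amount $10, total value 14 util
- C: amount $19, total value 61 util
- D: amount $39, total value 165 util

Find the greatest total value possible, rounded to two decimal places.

Take in order of value per unit:
- A (109/23 per unit): all 23 → value 109, running total 109.00
- D (165/39 per unit): all 39 → value 165, running total 274.00
- C (61/19 per unit): 4 of 19 → value 4×61/19 = 12.8421, running total 286.84
Total 286.84.

286.84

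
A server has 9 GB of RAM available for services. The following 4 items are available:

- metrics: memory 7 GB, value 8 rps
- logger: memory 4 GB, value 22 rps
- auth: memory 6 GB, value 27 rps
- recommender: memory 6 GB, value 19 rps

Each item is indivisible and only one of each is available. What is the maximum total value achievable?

Check high-value combinations within 9 GB:
- auth: memory 6, value 27
- logger: memory 4, value 22
- recommender: memory 6, value 19
- metrics: memory 7, value 8
Best: 27 rps.

27 rps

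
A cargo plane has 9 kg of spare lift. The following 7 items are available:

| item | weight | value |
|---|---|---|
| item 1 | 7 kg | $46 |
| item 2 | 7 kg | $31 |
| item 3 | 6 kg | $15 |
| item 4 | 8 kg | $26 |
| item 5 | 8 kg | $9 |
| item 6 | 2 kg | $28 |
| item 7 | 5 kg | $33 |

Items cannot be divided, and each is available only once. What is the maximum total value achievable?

Check high-value combinations within 9 kg:
- item 1+item 6: weight 7+2=9, value 46+28=74
- item 6+item 7: weight 2+5=7, value 28+33=61
- item 2+item 6: weight 7+2=9, value 31+28=59
- item 1: weight 7, value 46
Best: $74.

$74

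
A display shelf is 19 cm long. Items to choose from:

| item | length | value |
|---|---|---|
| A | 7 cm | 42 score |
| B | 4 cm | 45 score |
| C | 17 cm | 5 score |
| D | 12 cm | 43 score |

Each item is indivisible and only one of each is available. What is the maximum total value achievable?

Check high-value combinations within 19 cm:
- B+D: length 4+12=16, value 45+43=88
- A+B: length 7+4=11, value 42+45=87
- A+D: length 7+12=19, value 42+43=85
- B: length 4, value 45
Best: 88 score.

88 score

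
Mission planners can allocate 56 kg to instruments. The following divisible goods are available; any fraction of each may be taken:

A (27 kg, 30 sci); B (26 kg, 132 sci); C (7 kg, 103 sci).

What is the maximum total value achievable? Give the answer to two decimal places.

Take in order of value per unit:
- C (103/7 per unit): all 7 → value 103, running total 103.00
- B (132/26 per unit): all 26 → value 132, running total 235.00
- A (30/27 per unit): 23 of 27 → value 23×30/27 = 25.5556, running total 260.56
Total 260.56.

260.56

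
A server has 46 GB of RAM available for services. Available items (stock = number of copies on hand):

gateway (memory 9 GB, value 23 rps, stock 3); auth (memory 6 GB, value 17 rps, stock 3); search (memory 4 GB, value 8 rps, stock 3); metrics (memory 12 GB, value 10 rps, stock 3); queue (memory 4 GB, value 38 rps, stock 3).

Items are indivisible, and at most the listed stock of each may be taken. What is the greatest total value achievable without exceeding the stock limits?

Best selections within memory 46 and stock limits:
- 2×gateway + 2×auth + 1×search + 3×queue: memory 46, value 202
- 3×gateway + 1×auth + 3×queue: memory 45, value 200
- 1×gateway + 3×auth + 1×search + 3×queue: memory 43, value 196
- 1×gateway + 2×auth + 3×search + 3×queue: memory 45, value 195
Best: 202 rps.

202 rps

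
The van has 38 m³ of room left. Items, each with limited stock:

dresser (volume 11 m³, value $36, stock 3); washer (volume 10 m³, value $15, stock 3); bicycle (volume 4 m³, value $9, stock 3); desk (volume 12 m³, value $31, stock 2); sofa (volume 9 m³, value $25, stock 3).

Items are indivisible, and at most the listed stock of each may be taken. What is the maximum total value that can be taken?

Best selections within volume 38 and stock limits:
- 3×dresser + 1×bicycle: volume 37, value 117
- 2×dresser + 1×bicycle + 1×desk: volume 38, value 112
- 1×dresser + 3×sofa: volume 38, value 111
- 3×dresser: volume 33, value 108
Best: $117.

$117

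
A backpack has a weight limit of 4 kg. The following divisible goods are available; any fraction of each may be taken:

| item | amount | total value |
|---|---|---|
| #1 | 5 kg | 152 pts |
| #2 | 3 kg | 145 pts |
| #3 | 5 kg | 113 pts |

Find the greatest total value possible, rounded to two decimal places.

175.40

Take in order of value per unit:
- #2 (145/3 per unit): all 3 → value 145, running total 145.00
- #1 (152/5 per unit): 1 of 5 → value 1×152/5 = 30.4000, running total 175.40
Total 175.40.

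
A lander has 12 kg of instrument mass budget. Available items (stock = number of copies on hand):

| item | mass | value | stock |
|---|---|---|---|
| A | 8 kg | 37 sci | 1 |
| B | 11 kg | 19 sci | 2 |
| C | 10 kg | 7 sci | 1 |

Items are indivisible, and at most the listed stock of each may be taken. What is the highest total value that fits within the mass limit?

37 sci

Best selections within mass 12 and stock limits:
- 1×A: mass 8, value 37
- 1×B: mass 11, value 19
Best: 37 sci.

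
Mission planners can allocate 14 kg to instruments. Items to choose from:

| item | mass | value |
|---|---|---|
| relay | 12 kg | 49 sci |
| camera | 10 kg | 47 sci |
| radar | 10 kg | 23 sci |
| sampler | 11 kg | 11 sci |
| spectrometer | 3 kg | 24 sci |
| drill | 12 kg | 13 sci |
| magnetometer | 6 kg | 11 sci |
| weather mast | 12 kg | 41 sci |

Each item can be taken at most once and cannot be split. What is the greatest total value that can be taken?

71 sci

Check high-value combinations within 14 kg:
- camera+spectrometer: mass 10+3=13, value 47+24=71
- relay: mass 12, value 49
- camera: mass 10, value 47
Best: 71 sci.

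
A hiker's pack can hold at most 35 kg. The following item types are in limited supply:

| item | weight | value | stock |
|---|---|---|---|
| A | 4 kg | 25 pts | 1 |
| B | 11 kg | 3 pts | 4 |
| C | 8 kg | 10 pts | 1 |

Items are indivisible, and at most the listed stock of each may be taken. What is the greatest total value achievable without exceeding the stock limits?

41 pts

Top feasible selections:
- 1×A + 2×B + 1×C: weight 34, value 41
- 1×A + 1×B + 1×C: weight 23, value 38
Best: 41 pts.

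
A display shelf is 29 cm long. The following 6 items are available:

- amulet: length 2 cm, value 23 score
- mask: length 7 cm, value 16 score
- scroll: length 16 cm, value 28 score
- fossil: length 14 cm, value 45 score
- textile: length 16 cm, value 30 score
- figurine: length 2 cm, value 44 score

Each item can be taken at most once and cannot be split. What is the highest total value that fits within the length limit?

Check high-value combinations within 29 cm:
- amulet+mask+fossil+figurine: length 2+7+14+2=25, value 23+16+45+44=128
- amulet+mask+textile+figurine: length 2+7+16+2=27, value 23+16+30+44=113
- amulet+fossil+figurine: length 2+14+2=18, value 23+45+44=112
Best: 128 score.

128 score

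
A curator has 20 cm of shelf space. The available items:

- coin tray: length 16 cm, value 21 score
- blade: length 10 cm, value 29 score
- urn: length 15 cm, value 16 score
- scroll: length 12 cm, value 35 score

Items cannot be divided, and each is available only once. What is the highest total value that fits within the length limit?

Check high-value combinations within 20 cm:
- scroll: length 12, value 35
- blade: length 10, value 29
- coin tray: length 16, value 21
- urn: length 15, value 16
Best: 35 score.

35 score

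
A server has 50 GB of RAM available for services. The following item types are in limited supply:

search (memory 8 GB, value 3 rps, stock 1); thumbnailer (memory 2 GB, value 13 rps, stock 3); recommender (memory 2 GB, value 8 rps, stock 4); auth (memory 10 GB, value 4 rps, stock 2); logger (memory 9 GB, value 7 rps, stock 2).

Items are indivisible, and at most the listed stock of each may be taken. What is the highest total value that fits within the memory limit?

92 rps

Best selections within memory 50 and stock limits:
- 1×search + 3×thumbnailer + 4×recommender + 1×auth + 2×logger: memory 50, value 92
- 3×thumbnailer + 4×recommender + 1×auth + 2×logger: memory 42, value 89
- 1×search + 3×thumbnailer + 4×recommender + 2×logger: memory 40, value 88
Best: 92 rps.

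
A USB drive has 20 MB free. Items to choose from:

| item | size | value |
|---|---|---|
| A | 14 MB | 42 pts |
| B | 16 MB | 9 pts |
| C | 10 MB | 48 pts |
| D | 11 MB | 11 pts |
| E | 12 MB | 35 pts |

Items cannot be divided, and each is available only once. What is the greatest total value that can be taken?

48 pts

This is a 0/1 knapsack; check combinations near the capacity.
- C: size 10, value 48
- A: size 14, value 42
- E: size 12, value 35
- D: size 11, value 11
- B: size 16, value 9
Best: 48 pts.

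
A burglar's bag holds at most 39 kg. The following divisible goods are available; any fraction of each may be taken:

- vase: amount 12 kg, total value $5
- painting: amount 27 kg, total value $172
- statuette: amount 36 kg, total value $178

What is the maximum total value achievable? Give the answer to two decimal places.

Take in order of value per unit:
- painting (172/27 per unit): all 27 → value 172, running total 172.00
- statuette (178/36 per unit): 12 of 36 → value 12×178/36 = 59.3333, running total 231.33
Total 231.33.

231.33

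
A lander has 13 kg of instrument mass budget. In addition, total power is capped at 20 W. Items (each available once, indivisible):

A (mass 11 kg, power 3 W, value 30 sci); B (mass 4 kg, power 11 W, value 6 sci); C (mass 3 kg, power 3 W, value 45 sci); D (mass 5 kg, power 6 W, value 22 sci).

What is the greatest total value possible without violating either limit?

Feasible sets respecting both limits:
- B+C+D: mass 12, power 20, value 73
- C+D: mass 8, power 9, value 67
- B+C: mass 7, power 14, value 51
Best: 73 sci.

73 sci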